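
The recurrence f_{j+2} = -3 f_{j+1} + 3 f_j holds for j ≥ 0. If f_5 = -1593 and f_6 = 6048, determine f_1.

Rearranging, f_{j-2} = (f_j + 3 f_{j-1}) / 3.
f_4 = (6048 + 3(-1593)) / 3 = 1269/3 = 423
f_3 = (-1593 + 3(423)) / 3 = -324/3 = -108
f_2 = (423 + 3(-108)) / 3 = 99/3 = 33
f_1 = (-108 + 3(33)) / 3 = -9/3 = -3

-3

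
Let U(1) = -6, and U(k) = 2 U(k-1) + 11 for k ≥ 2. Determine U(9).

1269

U(2) = 2*(-6) + 11 = -1
U(3) = 2*(-1) + 11 = 9
U(4) = 2*9 + 11 = 29
U(5) = 2*29 + 11 = 69
U(6) = 2*69 + 11 = 149
U(7) = 2*149 + 11 = 309
U(8) = 2*309 + 11 = 629
U(9) = 2*629 + 11 = 1269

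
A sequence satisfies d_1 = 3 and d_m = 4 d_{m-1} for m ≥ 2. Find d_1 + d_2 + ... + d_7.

16383

d_2 = 4*3 = 12
d_3 = 4*12 = 48
d_4 = 4*48 = 192
d_5 = 4*192 = 768
d_6 = 4*768 = 3072
d_7 = 4*3072 = 12288
Sum = 3 + 12 + 48 + 192 + 768 + 3072 + 12288 = 16383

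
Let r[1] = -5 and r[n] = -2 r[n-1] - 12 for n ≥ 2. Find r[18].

The fixed point is -12/(1 + 2) = -4, so r[n] + 4 = -2(r[n-1] + 4).
Hence r[n] = -1·(-2)^{n-1} - 4.
r[18] = -1·(-2)^{17} - 4 = -1·-131072 - 4 = 131068.

131068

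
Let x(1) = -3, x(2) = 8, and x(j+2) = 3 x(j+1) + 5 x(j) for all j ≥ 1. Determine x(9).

x(3) = 3*8 + 5*(-3) = 9
x(4) = 3*9 + 5*8 = 67
x(5) = 3*67 + 5*9 = 246
x(6) = 3*246 + 5*67 = 1073
x(7) = 3*1073 + 5*246 = 4449
x(8) = 3*4449 + 5*1073 = 18712
x(9) = 3*18712 + 5*4449 = 78381

78381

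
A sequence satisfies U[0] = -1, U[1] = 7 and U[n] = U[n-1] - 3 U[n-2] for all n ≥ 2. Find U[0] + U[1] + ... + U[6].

U[2] = 7 - 3·(-1) = 10
U[3] = 10 - 3·7 = -11
U[4] = (-11) - 3·10 = -41
U[5] = (-41) - 3·(-11) = -8
U[6] = (-8) - 3·(-41) = 115
Sum = (-1) + 7 + 10 + (-11) + (-41) + (-8) + 115 = 71

71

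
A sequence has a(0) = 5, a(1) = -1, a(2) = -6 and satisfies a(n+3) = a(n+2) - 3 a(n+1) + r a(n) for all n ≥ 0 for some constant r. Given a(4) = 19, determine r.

1

a(3) = -3 + 5r
a(4) = 15 + 4r
So 15 + 4r = 19, giving r = 1.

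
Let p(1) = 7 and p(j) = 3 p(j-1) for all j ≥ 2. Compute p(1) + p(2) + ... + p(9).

p(2) = 3(7) = 21
p(3) = 3(21) = 63
p(4) = 3(63) = 189
p(5) = 3(189) = 567
p(6) = 3(567) = 1701
p(7) = 3(1701) = 5103
p(8) = 3(5103) = 15309
p(9) = 3(15309) = 45927
Sum = 7 + 21 + 63 + 189 + 567 + 1701 + 5103 + 15309 + 45927 = 68887

68887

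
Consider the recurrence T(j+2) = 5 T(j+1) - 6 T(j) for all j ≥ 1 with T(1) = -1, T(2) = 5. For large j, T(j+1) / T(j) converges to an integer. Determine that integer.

The characteristic equation is r^2 - 5r + 6 = 0, which factors as (r - 3)(r - 2) = 0.
So the roots are 3 and 2. Since |3| > |2| and the coefficient of 3^j is non-zero, the ratio tends to 3.

3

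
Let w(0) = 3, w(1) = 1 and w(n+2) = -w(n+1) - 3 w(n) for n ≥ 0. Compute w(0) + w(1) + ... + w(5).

w(2) = -1 - 3*3 = -10
w(3) = -(-10) - 3*1 = 7
w(4) = -7 - 3*(-10) = 23
w(5) = -23 - 3*7 = -44
Sum = 3 + 1 + (-10) + 7 + 23 + (-44) = -20

-20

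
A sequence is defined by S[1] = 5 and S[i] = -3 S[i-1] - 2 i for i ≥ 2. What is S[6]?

S[2] = -3*5 - 4 = -19
S[3] = -3*(-19) - 6 = 51
S[4] = -3*51 - 8 = -161
S[5] = -3*(-161) - 10 = 473
S[6] = -3*473 - 12 = -1431

-1431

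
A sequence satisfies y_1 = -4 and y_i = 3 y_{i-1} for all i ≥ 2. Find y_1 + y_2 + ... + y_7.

y_2 = 3(-4) = -12
y_3 = 3(-12) = -36
y_4 = 3(-36) = -108
y_5 = 3(-108) = -324
y_6 = 3(-324) = -972
y_7 = 3(-972) = -2916
Sum = (-4) + (-12) + (-36) + (-108) + (-324) + (-972) + (-2916) = -4372

-4372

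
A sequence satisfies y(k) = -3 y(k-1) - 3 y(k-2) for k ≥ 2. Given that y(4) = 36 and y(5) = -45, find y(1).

-2

Rearranging, y(k-2) = (y(k) + 3 y(k-1)) / -3.
y(3) = (-45 + 3(36)) / -3 = 63/-3 = -21
y(2) = (36 + 3(-21)) / -3 = -27/-3 = 9
y(1) = (-21 + 3(9)) / -3 = 6/-3 = -2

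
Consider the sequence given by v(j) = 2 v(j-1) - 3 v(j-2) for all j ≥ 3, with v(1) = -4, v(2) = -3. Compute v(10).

v(3) = 2*(-3) - 3*(-4) = 6
v(4) = 2*6 - 3*(-3) = 21
v(5) = 2*21 - 3*6 = 24
v(6) = 2*24 - 3*21 = -15
v(7) = 2*(-15) - 3*24 = -102
v(8) = 2*(-102) - 3*(-15) = -159
v(9) = 2*(-159) - 3*(-102) = -12
v(10) = 2*(-12) - 3*(-159) = 453

453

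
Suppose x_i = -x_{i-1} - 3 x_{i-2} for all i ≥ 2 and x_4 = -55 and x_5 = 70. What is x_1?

-5

Rearranging, x_{i-2} = (x_i + x_{i-1}) / -3.
x_3 = (70 + (-55)) / -3 = 15/-3 = -5
x_2 = (-55 + (-5)) / -3 = -60/-3 = 20
x_1 = (-5 + 20) / -3 = 15/-3 = -5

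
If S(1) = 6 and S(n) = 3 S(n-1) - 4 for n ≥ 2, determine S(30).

The fixed point is -4/(1 - 3) = 2, so S(n) - 2 = 3(S(n-1) - 2).
Hence S(n) = 4·3^{n-1} + 2.
S(30) = 4·3^{29} + 2 = 4·68630377364883 + 2 = 274521509459534.

274521509459534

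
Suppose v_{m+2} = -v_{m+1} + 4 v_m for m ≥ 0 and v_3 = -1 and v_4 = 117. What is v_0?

9

Rearranging, v_{m-2} = (v_m + v_{m-1}) / 4.
v_2 = (117 + (-1)) / 4 = 116/4 = 29
v_1 = (-1 + 29) / 4 = 28/4 = 7
v_0 = (29 + 7) / 4 = 36/4 = 9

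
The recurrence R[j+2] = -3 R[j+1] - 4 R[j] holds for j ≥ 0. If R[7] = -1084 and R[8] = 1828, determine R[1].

Rearranging, R[j-2] = (R[j] + 3 R[j-1]) / -4.
R[6] = (1828 + 3·(-1084)) / -4 = -1424/-4 = 356
R[5] = (-1084 + 3·356) / -4 = -16/-4 = 4
R[4] = (356 + 3·4) / -4 = 368/-4 = -92
R[3] = (4 + 3·(-92)) / -4 = -272/-4 = 68
R[2] = (-92 + 3·68) / -4 = 112/-4 = -28
R[1] = (68 + 3·(-28)) / -4 = -16/-4 = 4

4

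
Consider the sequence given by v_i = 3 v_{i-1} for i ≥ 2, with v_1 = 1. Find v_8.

2187

v_2 = 3*1 = 3
v_3 = 3*3 = 9
v_4 = 3*9 = 27
v_5 = 3*27 = 81
v_6 = 3*81 = 243
v_7 = 3*243 = 729
v_8 = 3*729 = 2187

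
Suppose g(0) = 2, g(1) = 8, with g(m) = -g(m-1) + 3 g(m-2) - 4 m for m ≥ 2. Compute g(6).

-342

g(2) = -8 + 3(2) - 8 = -10
g(3) = -(-10) + 3(8) - 12 = 22
g(4) = -22 + 3(-10) - 16 = -68
g(5) = -(-68) + 3(22) - 20 = 114
g(6) = -114 + 3(-68) - 24 = -342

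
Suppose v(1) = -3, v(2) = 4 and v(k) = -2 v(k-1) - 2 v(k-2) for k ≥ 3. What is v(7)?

v(3) = -2*4 - 2*(-3) = -2
v(4) = -2*(-2) - 2*4 = -4
v(5) = -2*(-4) - 2*(-2) = 12
v(6) = -2*12 - 2*(-4) = -16
v(7) = -2*(-16) - 2*12 = 8

8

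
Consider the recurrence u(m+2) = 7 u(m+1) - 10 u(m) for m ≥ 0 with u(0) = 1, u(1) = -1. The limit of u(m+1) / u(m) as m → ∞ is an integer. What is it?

The characteristic equation is r^2 - 7r + 10 = 0, which factors as (r - 5)(r - 2) = 0.
So the roots are 5 and 2. Since |5| > |2| and the coefficient of 5^m is non-zero, the ratio tends to 5.

5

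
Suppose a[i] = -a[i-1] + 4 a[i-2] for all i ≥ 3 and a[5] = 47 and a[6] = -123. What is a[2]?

Rearranging, a[i-2] = (a[i] + a[i-1]) / 4.
a[4] = (-123 + 47) / 4 = -76/4 = -19
a[3] = (47 + (-19)) / 4 = 28/4 = 7
a[2] = (-19 + 7) / 4 = -12/4 = -3

-3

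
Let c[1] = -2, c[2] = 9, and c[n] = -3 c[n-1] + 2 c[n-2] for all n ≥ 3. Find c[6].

1407

c[3] = -3*9 + 2*(-2) = -31
c[4] = -3*(-31) + 2*9 = 111
c[5] = -3*111 + 2*(-31) = -395
c[6] = -3*(-395) + 2*111 = 1407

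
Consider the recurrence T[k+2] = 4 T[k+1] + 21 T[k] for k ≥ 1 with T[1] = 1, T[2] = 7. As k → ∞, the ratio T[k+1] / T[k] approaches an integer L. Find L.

The characteristic equation is r^2 - 4r - 21 = 0, which factors as (r - 7)(r + 3) = 0.
So the roots are 7 and -3. Since |7| > |-3| and the coefficient of 7^k is non-zero, the ratio tends to 7.

7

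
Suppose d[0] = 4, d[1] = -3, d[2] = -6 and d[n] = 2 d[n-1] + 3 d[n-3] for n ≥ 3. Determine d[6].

-72

d[3] = 2*(-6) + 3*4 = 0
d[4] = 2*0 + 3*(-3) = -9
d[5] = 2*(-9) + 3*(-6) = -36
d[6] = 2*(-36) + 3*0 = -72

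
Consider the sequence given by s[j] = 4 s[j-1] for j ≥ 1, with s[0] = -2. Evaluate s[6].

-8192

s[1] = 4*(-2) = -8
s[2] = 4*(-8) = -32
s[3] = 4*(-32) = -128
s[4] = 4*(-128) = -512
s[5] = 4*(-512) = -2048
s[6] = 4*(-2048) = -8192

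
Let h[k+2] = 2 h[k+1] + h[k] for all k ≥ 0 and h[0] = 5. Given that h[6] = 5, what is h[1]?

-2

Let h[1] = v.
h[2] = 5 + 2v
h[3] = 10 + 5v
h[4] = 25 + 12v
h[5] = 60 + 29v
h[6] = 145 + 70v
So 145 + 70v = 5, giving v = -2.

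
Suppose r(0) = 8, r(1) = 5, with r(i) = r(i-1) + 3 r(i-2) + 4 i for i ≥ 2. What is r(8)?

r(2) = 5 + 3·8 + 8 = 37
r(3) = 37 + 3·5 + 12 = 64
r(4) = 64 + 3·37 + 16 = 191
r(5) = 191 + 3·64 + 20 = 403
r(6) = 403 + 3·191 + 24 = 1000
r(7) = 1000 + 3·403 + 28 = 2237
r(8) = 2237 + 3·1000 + 32 = 5269

5269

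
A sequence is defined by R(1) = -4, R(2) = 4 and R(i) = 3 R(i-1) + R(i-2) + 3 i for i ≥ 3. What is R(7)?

R(3) = 3·4 + (-4) + 9 = 17
R(4) = 3·17 + 4 + 12 = 67
R(5) = 3·67 + 17 + 15 = 233
R(6) = 3·233 + 67 + 18 = 784
R(7) = 3·784 + 233 + 21 = 2606

2606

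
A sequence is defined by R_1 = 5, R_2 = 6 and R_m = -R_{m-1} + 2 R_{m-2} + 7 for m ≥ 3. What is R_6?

2

R_3 = -6 + 2(5) + 7 = 11
R_4 = -11 + 2(6) + 7 = 8
R_5 = -8 + 2(11) + 7 = 21
R_6 = -21 + 2(8) + 7 = 2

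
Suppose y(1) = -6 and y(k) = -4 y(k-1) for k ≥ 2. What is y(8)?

y(2) = -4(-6) = 24
y(3) = -4(24) = -96
y(4) = -4(-96) = 384
y(5) = -4(384) = -1536
y(6) = -4(-1536) = 6144
y(7) = -4(6144) = -24576
y(8) = -4(-24576) = 98304

98304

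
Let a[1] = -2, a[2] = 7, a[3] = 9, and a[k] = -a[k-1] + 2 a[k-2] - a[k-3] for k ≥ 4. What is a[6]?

a[4] = -9 + 2(7) - (-2) = 7
a[5] = -7 + 2(9) - 7 = 4
a[6] = -4 + 2(7) - 9 = 1

1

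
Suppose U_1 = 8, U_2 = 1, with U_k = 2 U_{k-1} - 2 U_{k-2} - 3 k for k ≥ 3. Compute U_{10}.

172

U_3 = 2·1 - 2·8 - 9 = -23
U_4 = 2·(-23) - 2·1 - 12 = -60
U_5 = 2·(-60) - 2·(-23) - 15 = -89
U_6 = 2·(-89) - 2·(-60) - 18 = -76
U_7 = 2·(-76) - 2·(-89) - 21 = 5
U_8 = 2·5 - 2·(-76) - 24 = 138
U_9 = 2·138 - 2·5 - 27 = 239
U_{10} = 2·239 - 2·138 - 30 = 172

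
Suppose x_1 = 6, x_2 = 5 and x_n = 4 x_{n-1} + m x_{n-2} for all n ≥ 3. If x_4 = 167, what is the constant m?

x_3 = 20 + 6m
x_4 = 80 + 29m
So 80 + 29m = 167, giving m = 3.

3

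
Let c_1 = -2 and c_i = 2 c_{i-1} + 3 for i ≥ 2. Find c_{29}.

268435453

The fixed point is 3/(1 - 2) = -3, so c_i + 3 = 2(c_{i-1} + 3).
Hence c_i = 1·2^{i-1} - 3.
c_{29} = 1·2^{28} - 3 = 1·268435456 - 3 = 268435453.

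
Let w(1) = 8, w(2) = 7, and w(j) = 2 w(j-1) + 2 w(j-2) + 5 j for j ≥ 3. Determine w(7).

w(3) = 2*7 + 2*8 + 15 = 45
w(4) = 2*45 + 2*7 + 20 = 124
w(5) = 2*124 + 2*45 + 25 = 363
w(6) = 2*363 + 2*124 + 30 = 1004
w(7) = 2*1004 + 2*363 + 35 = 2769

2769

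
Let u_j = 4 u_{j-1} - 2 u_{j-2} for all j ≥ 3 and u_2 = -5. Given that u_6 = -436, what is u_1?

Let u_1 = y.
u_3 = -20 - 2y
u_4 = -70 - 8y
u_5 = -240 - 28y
u_6 = -820 - 96y
So -820 - 96y = -436, giving y = -4.

-4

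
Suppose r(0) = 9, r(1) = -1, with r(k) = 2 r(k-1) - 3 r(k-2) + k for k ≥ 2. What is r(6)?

293

r(2) = 2*(-1) - 3*9 + 2 = -27
r(3) = 2*(-27) - 3*(-1) + 3 = -48
r(4) = 2*(-48) - 3*(-27) + 4 = -11
r(5) = 2*(-11) - 3*(-48) + 5 = 127
r(6) = 2*127 - 3*(-11) + 6 = 293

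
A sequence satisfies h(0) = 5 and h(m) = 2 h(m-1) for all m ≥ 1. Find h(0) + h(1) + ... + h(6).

h(1) = 2(5) = 10
h(2) = 2(10) = 20
h(3) = 2(20) = 40
h(4) = 2(40) = 80
h(5) = 2(80) = 160
h(6) = 2(160) = 320
Sum = 5 + 10 + 20 + 40 + 80 + 160 + 320 = 635

635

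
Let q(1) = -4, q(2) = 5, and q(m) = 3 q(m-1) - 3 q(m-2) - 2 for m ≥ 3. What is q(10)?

q(3) = 3·5 - 3·(-4) - 2 = 25
q(4) = 3·25 - 3·5 - 2 = 58
q(5) = 3·58 - 3·25 - 2 = 97
q(6) = 3·97 - 3·58 - 2 = 115
q(7) = 3·115 - 3·97 - 2 = 52
q(8) = 3·52 - 3·115 - 2 = -191
q(9) = 3·(-191) - 3·52 - 2 = -731
q(10) = 3·(-731) - 3·(-191) - 2 = -1622

-1622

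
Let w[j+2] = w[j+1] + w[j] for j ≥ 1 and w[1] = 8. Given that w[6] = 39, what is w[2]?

3

Let w[2] = x.
w[3] = 8 + x
w[4] = 8 + 2x
w[5] = 16 + 3x
w[6] = 24 + 5x
So 24 + 5x = 39, giving x = 3.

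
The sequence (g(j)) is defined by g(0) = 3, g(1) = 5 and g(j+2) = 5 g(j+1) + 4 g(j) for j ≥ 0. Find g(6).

38117

g(2) = 5·5 + 4·3 = 37
g(3) = 5·37 + 4·5 = 205
g(4) = 5·205 + 4·37 = 1173
g(5) = 5·1173 + 4·205 = 6685
g(6) = 5·6685 + 4·1173 = 38117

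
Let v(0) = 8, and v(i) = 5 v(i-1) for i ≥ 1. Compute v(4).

v(1) = 5·8 = 40
v(2) = 5·40 = 200
v(3) = 5·200 = 1000
v(4) = 5·1000 = 5000

5000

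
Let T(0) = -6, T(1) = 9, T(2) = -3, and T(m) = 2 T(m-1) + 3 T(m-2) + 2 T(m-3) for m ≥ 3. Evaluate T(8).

T(3) = 2·(-3) + 3·9 + 2·(-6) = 9
T(4) = 2·9 + 3·(-3) + 2·9 = 27
T(5) = 2·27 + 3·9 + 2·(-3) = 75
T(6) = 2·75 + 3·27 + 2·9 = 249
T(7) = 2·249 + 3·75 + 2·27 = 777
T(8) = 2·777 + 3·249 + 2·75 = 2451

2451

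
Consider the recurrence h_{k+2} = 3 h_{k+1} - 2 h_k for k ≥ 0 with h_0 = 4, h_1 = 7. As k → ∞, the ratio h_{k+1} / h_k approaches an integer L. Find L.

2

The characteristic equation is r^2 - 3r + 2 = 0, which factors as (r - 2)(r - 1) = 0.
So the roots are 2 and 1. Since |2| > |1| and the coefficient of 2^k is non-zero, the ratio tends to 2.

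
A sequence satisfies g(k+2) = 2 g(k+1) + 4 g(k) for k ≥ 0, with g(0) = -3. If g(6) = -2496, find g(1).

Let g(1) = v.
g(2) = -12 + 2v
g(3) = -24 + 8v
g(4) = -96 + 24v
g(5) = -288 + 80v
g(6) = -960 + 256v
So -960 + 256v = -2496, giving v = -6.

-6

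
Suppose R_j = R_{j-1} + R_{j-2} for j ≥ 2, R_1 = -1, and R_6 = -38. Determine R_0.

-6

Let R_0 = x.
R_2 = -1 + x
R_3 = -2 + x
R_4 = -3 + 2x
R_5 = -5 + 3x
R_6 = -8 + 5x
So -8 + 5x = -38, giving x = -6.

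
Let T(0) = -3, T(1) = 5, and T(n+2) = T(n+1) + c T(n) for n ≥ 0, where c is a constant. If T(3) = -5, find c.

T(2) = 5 - 3c
T(3) = 5 + 2c
So 5 + 2c = -5, giving c = -5.

-5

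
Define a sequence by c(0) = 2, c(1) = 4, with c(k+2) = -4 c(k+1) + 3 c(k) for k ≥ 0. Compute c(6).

c(2) = -4(4) + 3(2) = -10
c(3) = -4(-10) + 3(4) = 52
c(4) = -4(52) + 3(-10) = -238
c(5) = -4(-238) + 3(52) = 1108
c(6) = -4(1108) + 3(-238) = -5146

-5146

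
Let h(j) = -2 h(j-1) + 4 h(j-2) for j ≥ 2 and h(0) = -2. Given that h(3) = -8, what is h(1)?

Let h(1) = y.
h(2) = -8 - 2y
h(3) = 16 + 8y
So 16 + 8y = -8, giving y = -3.

-3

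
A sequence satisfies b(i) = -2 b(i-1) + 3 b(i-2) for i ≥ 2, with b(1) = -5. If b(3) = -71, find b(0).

6

Let b(0) = z.
b(2) = 10 + 3z
b(3) = -35 - 6z
So -35 - 6z = -71, giving z = 6.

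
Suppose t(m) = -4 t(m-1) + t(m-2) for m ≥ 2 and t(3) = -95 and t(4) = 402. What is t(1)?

-7

Rearranging, t(m-2) = t(m) + 4 t(m-1).
t(2) = 402 + 4·(-95) = 22
t(1) = -95 + 4·22 = -7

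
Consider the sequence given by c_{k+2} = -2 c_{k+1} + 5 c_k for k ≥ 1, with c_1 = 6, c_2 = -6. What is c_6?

-1446

c_3 = -2*(-6) + 5*6 = 42
c_4 = -2*42 + 5*(-6) = -114
c_5 = -2*(-114) + 5*42 = 438
c_6 = -2*438 + 5*(-114) = -1446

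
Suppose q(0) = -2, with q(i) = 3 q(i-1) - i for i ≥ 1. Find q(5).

q(1) = 3*(-2) - 1 = -7
q(2) = 3*(-7) - 2 = -23
q(3) = 3*(-23) - 3 = -72
q(4) = 3*(-72) - 4 = -220
q(5) = 3*(-220) - 5 = -665

-665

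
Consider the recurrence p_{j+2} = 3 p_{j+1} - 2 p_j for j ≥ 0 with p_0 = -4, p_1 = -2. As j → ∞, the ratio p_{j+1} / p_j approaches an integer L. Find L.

The characteristic equation is r^2 - 3r + 2 = 0, which factors as (r - 2)(r - 1) = 0.
So the roots are 2 and 1. Since |2| > |1| and the coefficient of 2^j is non-zero, the ratio tends to 2.

2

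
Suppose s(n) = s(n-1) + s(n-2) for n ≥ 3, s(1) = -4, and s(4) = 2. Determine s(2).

Let s(2) = v.
s(3) = -4 + v
s(4) = -4 + 2v
So -4 + 2v = 2, giving v = 3.

3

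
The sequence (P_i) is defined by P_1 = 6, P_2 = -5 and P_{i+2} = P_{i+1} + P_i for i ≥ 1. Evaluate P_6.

P_3 = (-5) + 6 = 1
P_4 = 1 + (-5) = -4
P_5 = (-4) + 1 = -3
P_6 = (-3) + (-4) = -7

-7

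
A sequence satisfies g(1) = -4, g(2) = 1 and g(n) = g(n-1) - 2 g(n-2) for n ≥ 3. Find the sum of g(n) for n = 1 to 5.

g(3) = 1 - 2*(-4) = 9
g(4) = 9 - 2*1 = 7
g(5) = 7 - 2*9 = -11
Sum = (-4) + 1 + 9 + 7 + (-11) = 2

2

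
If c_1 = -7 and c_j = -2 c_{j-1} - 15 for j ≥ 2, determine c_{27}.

-134217733

The fixed point is -15/(1 + 2) = -5, so c_j + 5 = -2(c_{j-1} + 5).
Hence c_j = -2·(-2)^{j-1} - 5.
c_{27} = -2·(-2)^{26} - 5 = -2·67108864 - 5 = -134217733.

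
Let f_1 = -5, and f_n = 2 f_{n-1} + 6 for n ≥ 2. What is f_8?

f_2 = 2·(-5) + 6 = -4
f_3 = 2·(-4) + 6 = -2
f_4 = 2·(-2) + 6 = 2
f_5 = 2·2 + 6 = 10
f_6 = 2·10 + 6 = 26
f_7 = 2·26 + 6 = 58
f_8 = 2·58 + 6 = 122

122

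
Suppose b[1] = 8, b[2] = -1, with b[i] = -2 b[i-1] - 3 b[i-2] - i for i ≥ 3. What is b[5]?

-28

b[3] = -2·(-1) - 3·8 - 3 = -25
b[4] = -2·(-25) - 3·(-1) - 4 = 49
b[5] = -2·49 - 3·(-25) - 5 = -28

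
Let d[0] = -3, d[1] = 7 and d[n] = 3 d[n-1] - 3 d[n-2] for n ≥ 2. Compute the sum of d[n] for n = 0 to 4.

220

d[2] = 3·7 - 3·(-3) = 30
d[3] = 3·30 - 3·7 = 69
d[4] = 3·69 - 3·30 = 117
Sum = (-3) + 7 + 30 + 69 + 117 = 220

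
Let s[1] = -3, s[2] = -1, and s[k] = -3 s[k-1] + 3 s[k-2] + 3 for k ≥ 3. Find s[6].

s[3] = -3·(-1) + 3·(-3) + 3 = -3
s[4] = -3·(-3) + 3·(-1) + 3 = 9
s[5] = -3·9 + 3·(-3) + 3 = -33
s[6] = -3·(-33) + 3·9 + 3 = 129

129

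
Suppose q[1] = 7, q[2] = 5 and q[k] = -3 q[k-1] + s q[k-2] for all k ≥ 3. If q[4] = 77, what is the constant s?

-2

q[3] = -15 + 7s
q[4] = 45 - 16s
So 45 - 16s = 77, giving s = -2.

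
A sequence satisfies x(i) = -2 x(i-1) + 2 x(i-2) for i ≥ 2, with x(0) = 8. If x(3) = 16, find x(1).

Let x(1) = w.
x(2) = 16 - 2w
x(3) = -32 + 6w
So -32 + 6w = 16, giving w = 8.

8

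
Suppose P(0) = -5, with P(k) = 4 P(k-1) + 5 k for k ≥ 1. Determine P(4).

P(1) = 4(-5) + 5 = -15
P(2) = 4(-15) + 10 = -50
P(3) = 4(-50) + 15 = -185
P(4) = 4(-185) + 20 = -720

-720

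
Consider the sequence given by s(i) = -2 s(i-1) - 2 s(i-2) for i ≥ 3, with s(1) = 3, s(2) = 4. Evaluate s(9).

48

s(3) = -2(4) - 2(3) = -14
s(4) = -2(-14) - 2(4) = 20
s(5) = -2(20) - 2(-14) = -12
s(6) = -2(-12) - 2(20) = -16
s(7) = -2(-16) - 2(-12) = 56
s(8) = -2(56) - 2(-16) = -80
s(9) = -2(-80) - 2(56) = 48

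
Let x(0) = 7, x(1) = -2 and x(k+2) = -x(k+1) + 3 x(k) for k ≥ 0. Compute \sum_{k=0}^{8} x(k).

1828

x(2) = -(-2) + 3*7 = 23
x(3) = -23 + 3*(-2) = -29
x(4) = -(-29) + 3*23 = 98
x(5) = -98 + 3*(-29) = -185
x(6) = -(-185) + 3*98 = 479
x(7) = -479 + 3*(-185) = -1034
x(8) = -(-1034) + 3*479 = 2471
Sum = 7 + (-2) + 23 + (-29) + 98 + (-185) + 479 + (-1034) + 2471 = 1828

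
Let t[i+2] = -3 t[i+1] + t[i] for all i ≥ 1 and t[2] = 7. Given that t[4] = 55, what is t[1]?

5

Let t[1] = v.
t[3] = -21 + v
t[4] = 70 - 3v
So 70 - 3v = 55, giving v = 5.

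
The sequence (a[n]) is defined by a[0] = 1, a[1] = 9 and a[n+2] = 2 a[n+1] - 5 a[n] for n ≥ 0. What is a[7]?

1141

a[2] = 2*9 - 5*1 = 13
a[3] = 2*13 - 5*9 = -19
a[4] = 2*(-19) - 5*13 = -103
a[5] = 2*(-103) - 5*(-19) = -111
a[6] = 2*(-111) - 5*(-103) = 293
a[7] = 2*293 - 5*(-111) = 1141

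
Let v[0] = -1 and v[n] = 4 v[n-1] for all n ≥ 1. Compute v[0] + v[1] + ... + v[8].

-87381

v[1] = 4*(-1) = -4
v[2] = 4*(-4) = -16
v[3] = 4*(-16) = -64
v[4] = 4*(-64) = -256
v[5] = 4*(-256) = -1024
v[6] = 4*(-1024) = -4096
v[7] = 4*(-4096) = -16384
v[8] = 4*(-16384) = -65536
Sum = (-1) + (-4) + (-16) + (-64) + (-256) + (-1024) + (-4096) + (-16384) + (-65536) = -87381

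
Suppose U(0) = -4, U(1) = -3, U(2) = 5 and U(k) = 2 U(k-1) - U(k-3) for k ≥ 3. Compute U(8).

281

U(3) = 2·5 - (-4) = 14
U(4) = 2·14 - (-3) = 31
U(5) = 2·31 - 5 = 57
U(6) = 2·57 - 14 = 100
U(7) = 2·100 - 31 = 169
U(8) = 2·169 - 57 = 281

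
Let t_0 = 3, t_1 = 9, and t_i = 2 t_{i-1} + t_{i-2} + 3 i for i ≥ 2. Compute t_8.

t_2 = 2·9 + 3 + 6 = 27
t_3 = 2·27 + 9 + 9 = 72
t_4 = 2·72 + 27 + 12 = 183
t_5 = 2·183 + 72 + 15 = 453
t_6 = 2·453 + 183 + 18 = 1107
t_7 = 2·1107 + 453 + 21 = 2688
t_8 = 2·2688 + 1107 + 24 = 6507

6507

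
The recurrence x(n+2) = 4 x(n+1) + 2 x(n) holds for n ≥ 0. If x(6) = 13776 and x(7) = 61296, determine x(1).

Rearranging, x(n-2) = (x(n) - 4 x(n-1)) / 2.
x(5) = (61296 - 4(13776)) / 2 = 6192/2 = 3096
x(4) = (13776 - 4(3096)) / 2 = 1392/2 = 696
x(3) = (3096 - 4(696)) / 2 = 312/2 = 156
x(2) = (696 - 4(156)) / 2 = 72/2 = 36
x(1) = (156 - 4(36)) / 2 = 12/2 = 6

6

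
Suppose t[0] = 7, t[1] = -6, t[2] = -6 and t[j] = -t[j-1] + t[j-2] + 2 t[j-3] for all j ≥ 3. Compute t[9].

-90

t[3] = -(-6) + (-6) + 2·7 = 14
t[4] = -14 + (-6) + 2·(-6) = -32
t[5] = -(-32) + 14 + 2·(-6) = 34
t[6] = -34 + (-32) + 2·14 = -38
t[7] = -(-38) + 34 + 2·(-32) = 8
t[8] = -8 + (-38) + 2·34 = 22
t[9] = -22 + 8 + 2·(-38) = -90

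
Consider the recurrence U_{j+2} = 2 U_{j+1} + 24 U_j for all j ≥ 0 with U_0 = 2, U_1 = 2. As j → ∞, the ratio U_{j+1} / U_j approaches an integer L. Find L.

6

The characteristic equation is r^2 - 2r - 24 = 0, which factors as (r - 6)(r + 4) = 0.
So the roots are 6 and -4. Since |6| > |-4| and the coefficient of 6^j is non-zero, the ratio tends to 6.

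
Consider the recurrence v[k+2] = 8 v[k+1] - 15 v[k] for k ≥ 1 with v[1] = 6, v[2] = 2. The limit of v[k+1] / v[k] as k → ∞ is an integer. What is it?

5

The characteristic equation is r^2 - 8r + 15 = 0, which factors as (r - 5)(r - 3) = 0.
So the roots are 5 and 3. Since |5| > |3| and the coefficient of 5^k is non-zero, the ratio tends to 5.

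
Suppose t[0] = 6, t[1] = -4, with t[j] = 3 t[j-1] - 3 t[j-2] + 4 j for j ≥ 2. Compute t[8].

1178

t[2] = 3(-4) - 3(6) + 8 = -22
t[3] = 3(-22) - 3(-4) + 12 = -42
t[4] = 3(-42) - 3(-22) + 16 = -44
t[5] = 3(-44) - 3(-42) + 20 = 14
t[6] = 3(14) - 3(-44) + 24 = 198
t[7] = 3(198) - 3(14) + 28 = 580
t[8] = 3(580) - 3(198) + 32 = 1178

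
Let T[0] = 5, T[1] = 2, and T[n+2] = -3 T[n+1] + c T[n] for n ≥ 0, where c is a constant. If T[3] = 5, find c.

T[2] = -6 + 5c
T[3] = 18 - 13c
So 18 - 13c = 5, giving c = 1.

1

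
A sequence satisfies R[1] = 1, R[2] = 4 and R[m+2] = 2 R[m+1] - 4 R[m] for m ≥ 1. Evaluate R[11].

R[3] = 2*4 - 4*1 = 4
R[4] = 2*4 - 4*4 = -8
R[5] = 2*(-8) - 4*4 = -32
R[6] = 2*(-32) - 4*(-8) = -32
R[7] = 2*(-32) - 4*(-32) = 64
R[8] = 2*64 - 4*(-32) = 256
R[9] = 2*256 - 4*64 = 256
R[10] = 2*256 - 4*256 = -512
R[11] = 2*(-512) - 4*256 = -2048

-2048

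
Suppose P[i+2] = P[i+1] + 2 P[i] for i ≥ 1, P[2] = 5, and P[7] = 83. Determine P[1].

Let P[1] = x.
P[3] = 5 + 2x
P[4] = 15 + 2x
P[5] = 25 + 6x
P[6] = 55 + 10x
P[7] = 105 + 22x
So 105 + 22x = 83, giving x = -1.

-1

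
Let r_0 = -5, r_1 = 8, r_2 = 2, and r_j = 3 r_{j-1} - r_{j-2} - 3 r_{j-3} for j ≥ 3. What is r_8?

-173

r_3 = 3·2 - 8 - 3·(-5) = 13
r_4 = 3·13 - 2 - 3·8 = 13
r_5 = 3·13 - 13 - 3·2 = 20
r_6 = 3·20 - 13 - 3·13 = 8
r_7 = 3·8 - 20 - 3·13 = -35
r_8 = 3·(-35) - 8 - 3·20 = -173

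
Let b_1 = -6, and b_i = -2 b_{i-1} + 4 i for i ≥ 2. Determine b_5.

-124

b_2 = -2·(-6) + 8 = 20
b_3 = -2·20 + 12 = -28
b_4 = -2·(-28) + 16 = 72
b_5 = -2·72 + 20 = -124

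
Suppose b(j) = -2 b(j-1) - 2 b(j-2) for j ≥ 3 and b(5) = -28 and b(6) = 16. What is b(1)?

7

Rearranging, b(j-2) = (b(j) + 2 b(j-1)) / -2.
b(4) = (16 + 2(-28)) / -2 = -40/-2 = 20
b(3) = (-28 + 2(20)) / -2 = 12/-2 = -6
b(2) = (20 + 2(-6)) / -2 = 8/-2 = -4
b(1) = (-6 + 2(-4)) / -2 = -14/-2 = 7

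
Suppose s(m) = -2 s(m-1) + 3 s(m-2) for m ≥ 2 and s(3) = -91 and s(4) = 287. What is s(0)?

Rearranging, s(m-2) = (s(m) + 2 s(m-1)) / 3.
s(2) = (287 + 2(-91)) / 3 = 105/3 = 35
s(1) = (-91 + 2(35)) / 3 = -21/3 = -7
s(0) = (35 + 2(-7)) / 3 = 21/3 = 7

7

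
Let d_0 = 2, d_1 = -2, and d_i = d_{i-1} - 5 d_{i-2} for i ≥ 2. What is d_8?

548

d_2 = (-2) - 5(2) = -12
d_3 = (-12) - 5(-2) = -2
d_4 = (-2) - 5(-12) = 58
d_5 = 58 - 5(-2) = 68
d_6 = 68 - 5(58) = -222
d_7 = (-222) - 5(68) = -562
d_8 = (-562) - 5(-222) = 548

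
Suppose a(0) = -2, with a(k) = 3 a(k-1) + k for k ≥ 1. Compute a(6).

a(1) = 3·(-2) + 1 = -5
a(2) = 3·(-5) + 2 = -13
a(3) = 3·(-13) + 3 = -36
a(4) = 3·(-36) + 4 = -104
a(5) = 3·(-104) + 5 = -307
a(6) = 3·(-307) + 6 = -915

-915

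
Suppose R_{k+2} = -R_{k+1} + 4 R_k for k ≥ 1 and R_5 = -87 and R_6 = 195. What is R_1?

Rearranging, R_{k-2} = (R_k + R_{k-1}) / 4.
R_4 = (195 + (-87)) / 4 = 108/4 = 27
R_3 = (-87 + 27) / 4 = -60/4 = -15
R_2 = (27 + (-15)) / 4 = 12/4 = 3
R_1 = (-15 + 3) / 4 = -12/4 = -3

-3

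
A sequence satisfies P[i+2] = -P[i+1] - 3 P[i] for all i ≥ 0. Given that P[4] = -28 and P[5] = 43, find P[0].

Rearranging, P[i-2] = (P[i] + P[i-1]) / -3.
P[3] = (43 + (-28)) / -3 = 15/-3 = -5
P[2] = (-28 + (-5)) / -3 = -33/-3 = 11
P[1] = (-5 + 11) / -3 = 6/-3 = -2
P[0] = (11 + (-2)) / -3 = 9/-3 = -3

-3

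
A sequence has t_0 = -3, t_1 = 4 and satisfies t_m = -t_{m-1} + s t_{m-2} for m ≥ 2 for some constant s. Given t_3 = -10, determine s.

-2

t_2 = -4 - 3s
t_3 = 4 + 7s
So 4 + 7s = -10, giving s = -2.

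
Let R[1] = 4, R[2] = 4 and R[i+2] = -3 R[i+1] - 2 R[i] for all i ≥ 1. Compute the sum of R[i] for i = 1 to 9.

R[3] = -3*4 - 2*4 = -20
R[4] = -3*(-20) - 2*4 = 52
R[5] = -3*52 - 2*(-20) = -116
R[6] = -3*(-116) - 2*52 = 244
R[7] = -3*244 - 2*(-116) = -500
R[8] = -3*(-500) - 2*244 = 1012
R[9] = -3*1012 - 2*(-500) = -2036
Sum = 4 + 4 + (-20) + 52 + (-116) + 244 + (-500) + 1012 + (-2036) = -1356

-1356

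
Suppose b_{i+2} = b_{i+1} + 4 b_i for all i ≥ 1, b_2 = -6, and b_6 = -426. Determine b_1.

Let b_1 = w.
b_3 = -6 + 4w
b_4 = -30 + 4w
b_5 = -54 + 20w
b_6 = -174 + 36w
So -174 + 36w = -426, giving w = -7.

-7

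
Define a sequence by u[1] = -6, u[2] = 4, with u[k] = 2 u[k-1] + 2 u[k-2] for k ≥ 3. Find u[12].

u[3] = 2*4 + 2*(-6) = -4
u[4] = 2*(-4) + 2*4 = 0
u[5] = 2*0 + 2*(-4) = -8
u[6] = 2*(-8) + 2*0 = -16
u[7] = 2*(-16) + 2*(-8) = -48
u[8] = 2*(-48) + 2*(-16) = -128
u[9] = 2*(-128) + 2*(-48) = -352
u[10] = 2*(-352) + 2*(-128) = -960
u[11] = 2*(-960) + 2*(-352) = -2624
u[12] = 2*(-2624) + 2*(-960) = -7168

-7168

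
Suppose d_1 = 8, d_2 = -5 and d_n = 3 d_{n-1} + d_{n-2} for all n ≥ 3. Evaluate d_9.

d_3 = 3*(-5) + 8 = -7
d_4 = 3*(-7) + (-5) = -26
d_5 = 3*(-26) + (-7) = -85
d_6 = 3*(-85) + (-26) = -281
d_7 = 3*(-281) + (-85) = -928
d_8 = 3*(-928) + (-281) = -3065
d_9 = 3*(-3065) + (-928) = -10123

-10123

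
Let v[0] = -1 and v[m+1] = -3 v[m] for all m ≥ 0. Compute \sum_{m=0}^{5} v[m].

182

v[1] = -3*(-1) = 3
v[2] = -3*3 = -9
v[3] = -3*(-9) = 27
v[4] = -3*27 = -81
v[5] = -3*(-81) = 243
Sum = (-1) + 3 + (-9) + 27 + (-81) + 243 = 182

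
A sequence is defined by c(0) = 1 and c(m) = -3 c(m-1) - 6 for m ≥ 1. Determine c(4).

c(1) = -3*1 - 6 = -9
c(2) = -3*(-9) - 6 = 21
c(3) = -3*21 - 6 = -69
c(4) = -3*(-69) - 6 = 201

201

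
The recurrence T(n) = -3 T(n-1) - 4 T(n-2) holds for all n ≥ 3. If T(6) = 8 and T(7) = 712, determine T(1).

8

Rearranging, T(n-2) = (T(n) + 3 T(n-1)) / -4.
T(5) = (712 + 3(8)) / -4 = 736/-4 = -184
T(4) = (8 + 3(-184)) / -4 = -544/-4 = 136
T(3) = (-184 + 3(136)) / -4 = 224/-4 = -56
T(2) = (136 + 3(-56)) / -4 = -32/-4 = 8
T(1) = (-56 + 3(8)) / -4 = -32/-4 = 8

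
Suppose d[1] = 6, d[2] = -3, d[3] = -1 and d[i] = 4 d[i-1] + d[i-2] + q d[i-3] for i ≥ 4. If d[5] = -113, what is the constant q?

-4

d[4] = -7 + 6q
d[5] = -29 + 21q
So -29 + 21q = -113, giving q = -4.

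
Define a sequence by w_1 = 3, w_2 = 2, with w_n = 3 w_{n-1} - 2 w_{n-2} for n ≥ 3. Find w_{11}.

w_3 = 3(2) - 2(3) = 0
w_4 = 3(0) - 2(2) = -4
w_5 = 3(-4) - 2(0) = -12
w_6 = 3(-12) - 2(-4) = -28
w_7 = 3(-28) - 2(-12) = -60
w_8 = 3(-60) - 2(-28) = -124
w_9 = 3(-124) - 2(-60) = -252
w_{10} = 3(-252) - 2(-124) = -508
w_{11} = 3(-508) - 2(-252) = -1020

-1020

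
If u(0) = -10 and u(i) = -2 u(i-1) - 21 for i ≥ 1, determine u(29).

The fixed point is -21/(1 + 2) = -7, so u(i) + 7 = -2(u(i-1) + 7).
Hence u(i) = -3·(-2)^i - 7.
u(29) = -3·(-2)^{29} - 7 = -3·-536870912 - 7 = 1610612729.

1610612729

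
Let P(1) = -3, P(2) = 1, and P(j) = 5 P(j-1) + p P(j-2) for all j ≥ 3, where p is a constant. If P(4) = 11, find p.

1

P(3) = 5 - 3p
P(4) = 25 - 14p
So 25 - 14p = 11, giving p = 1.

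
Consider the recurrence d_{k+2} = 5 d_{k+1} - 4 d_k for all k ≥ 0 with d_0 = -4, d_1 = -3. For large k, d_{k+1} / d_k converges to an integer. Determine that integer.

4

The characteristic equation is r^2 - 5r + 4 = 0, which factors as (r - 4)(r - 1) = 0.
So the roots are 4 and 1. Since |4| > |1| and the coefficient of 4^k is non-zero, the ratio tends to 4.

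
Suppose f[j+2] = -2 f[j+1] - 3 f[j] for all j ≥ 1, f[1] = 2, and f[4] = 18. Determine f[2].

Let f[2] = x.
f[3] = -6 - 2x
f[4] = 12 + x
So 12 + x = 18, giving x = 6.

6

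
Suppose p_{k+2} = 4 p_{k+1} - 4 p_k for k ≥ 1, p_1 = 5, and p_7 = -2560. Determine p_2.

Let p_2 = y.
p_3 = -20 + 4y
p_4 = -80 + 12y
p_5 = -240 + 32y
p_6 = -640 + 80y
p_7 = -1600 + 192y
So -1600 + 192y = -2560, giving y = -5.

-5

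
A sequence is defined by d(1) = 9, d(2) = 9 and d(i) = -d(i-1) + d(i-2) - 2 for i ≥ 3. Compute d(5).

d(3) = -9 + 9 - 2 = -2
d(4) = -(-2) + 9 - 2 = 9
d(5) = -9 + (-2) - 2 = -13

-13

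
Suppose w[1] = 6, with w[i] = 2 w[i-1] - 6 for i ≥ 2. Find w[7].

6

w[2] = 2(6) - 6 = 6
w[3] = 2(6) - 6 = 6
w[4] = 2(6) - 6 = 6
w[5] = 2(6) - 6 = 6
w[6] = 2(6) - 6 = 6
w[7] = 2(6) - 6 = 6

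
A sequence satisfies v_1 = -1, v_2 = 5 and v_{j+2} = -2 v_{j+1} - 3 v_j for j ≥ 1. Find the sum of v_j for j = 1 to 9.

v_3 = -2(5) - 3(-1) = -7
v_4 = -2(-7) - 3(5) = -1
v_5 = -2(-1) - 3(-7) = 23
v_6 = -2(23) - 3(-1) = -43
v_7 = -2(-43) - 3(23) = 17
v_8 = -2(17) - 3(-43) = 95
v_9 = -2(95) - 3(17) = -241
Sum = (-1) + 5 + (-7) + (-1) + 23 + (-43) + 17 + 95 + (-241) = -153

-153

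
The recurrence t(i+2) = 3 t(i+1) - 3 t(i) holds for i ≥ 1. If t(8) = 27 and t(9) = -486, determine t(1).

-7

Rearranging, t(i-2) = (t(i) - 3 t(i-1)) / -3.
t(7) = (-486 - 3(27)) / -3 = -567/-3 = 189
t(6) = (27 - 3(189)) / -3 = -540/-3 = 180
t(5) = (189 - 3(180)) / -3 = -351/-3 = 117
t(4) = (180 - 3(117)) / -3 = -171/-3 = 57
t(3) = (117 - 3(57)) / -3 = -54/-3 = 18
t(2) = (57 - 3(18)) / -3 = 3/-3 = -1
t(1) = (18 - 3(-1)) / -3 = 21/-3 = -7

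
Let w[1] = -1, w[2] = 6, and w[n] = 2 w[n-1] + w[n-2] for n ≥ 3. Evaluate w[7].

391

w[3] = 2(6) + (-1) = 11
w[4] = 2(11) + 6 = 28
w[5] = 2(28) + 11 = 67
w[6] = 2(67) + 28 = 162
w[7] = 2(162) + 67 = 391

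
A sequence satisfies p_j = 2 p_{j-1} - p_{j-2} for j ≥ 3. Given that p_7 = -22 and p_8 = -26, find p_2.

-2

Rearranging, p_{j-2} = -(p_j - 2 p_{j-1}).
p_6 = -(-26 - 2*(-22)) = -18
p_5 = -(-22 - 2*(-18)) = -14
p_4 = -(-18 - 2*(-14)) = -10
p_3 = -(-14 - 2*(-10)) = -6
p_2 = -(-10 - 2*(-6)) = -2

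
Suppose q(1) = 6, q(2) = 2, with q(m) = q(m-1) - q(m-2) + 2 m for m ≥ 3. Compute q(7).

18

q(3) = 2 - 6 + 6 = 2
q(4) = 2 - 2 + 8 = 8
q(5) = 8 - 2 + 10 = 16
q(6) = 16 - 8 + 12 = 20
q(7) = 20 - 16 + 14 = 18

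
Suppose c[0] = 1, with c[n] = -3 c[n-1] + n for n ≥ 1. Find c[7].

-1775

c[1] = -3·1 + 1 = -2
c[2] = -3·(-2) + 2 = 8
c[3] = -3·8 + 3 = -21
c[4] = -3·(-21) + 4 = 67
c[5] = -3·67 + 5 = -196
c[6] = -3·(-196) + 6 = 594
c[7] = -3·594 + 7 = -1775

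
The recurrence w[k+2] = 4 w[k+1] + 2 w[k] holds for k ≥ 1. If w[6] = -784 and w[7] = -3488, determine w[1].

4

Rearranging, w[k-2] = (w[k] - 4 w[k-1]) / 2.
w[5] = (-3488 - 4·(-784)) / 2 = -352/2 = -176
w[4] = (-784 - 4·(-176)) / 2 = -80/2 = -40
w[3] = (-176 - 4·(-40)) / 2 = -16/2 = -8
w[2] = (-40 - 4·(-8)) / 2 = -8/2 = -4
w[1] = (-8 - 4·(-4)) / 2 = 8/2 = 4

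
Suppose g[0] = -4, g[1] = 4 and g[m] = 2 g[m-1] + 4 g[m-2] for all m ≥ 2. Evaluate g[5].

-64

g[2] = 2(4) + 4(-4) = -8
g[3] = 2(-8) + 4(4) = 0
g[4] = 2(0) + 4(-8) = -32
g[5] = 2(-32) + 4(0) = -64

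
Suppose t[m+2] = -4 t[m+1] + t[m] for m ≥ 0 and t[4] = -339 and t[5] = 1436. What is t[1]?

Rearranging, t[m-2] = t[m] + 4 t[m-1].
t[3] = 1436 + 4·(-339) = 80
t[2] = -339 + 4·80 = -19
t[1] = 80 + 4·(-19) = 4

4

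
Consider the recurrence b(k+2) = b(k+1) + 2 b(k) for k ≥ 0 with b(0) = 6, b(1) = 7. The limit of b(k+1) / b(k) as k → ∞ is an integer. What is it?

The characteristic equation is r^2 - r - 2 = 0, which factors as (r - 2)(r + 1) = 0.
So the roots are 2 and -1. Since |2| > |-1| and the coefficient of 2^k is non-zero, the ratio tends to 2.

2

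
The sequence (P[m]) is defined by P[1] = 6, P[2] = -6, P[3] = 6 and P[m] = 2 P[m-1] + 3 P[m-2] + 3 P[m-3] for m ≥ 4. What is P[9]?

P[4] = 2(6) + 3(-6) + 3(6) = 12
P[5] = 2(12) + 3(6) + 3(-6) = 24
P[6] = 2(24) + 3(12) + 3(6) = 102
P[7] = 2(102) + 3(24) + 3(12) = 312
P[8] = 2(312) + 3(102) + 3(24) = 1002
P[9] = 2(1002) + 3(312) + 3(102) = 3246

3246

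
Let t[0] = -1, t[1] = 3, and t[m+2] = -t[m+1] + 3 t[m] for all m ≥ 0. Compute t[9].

t[2] = -3 + 3*(-1) = -6
t[3] = -(-6) + 3*3 = 15
t[4] = -15 + 3*(-6) = -33
t[5] = -(-33) + 3*15 = 78
t[6] = -78 + 3*(-33) = -177
t[7] = -(-177) + 3*78 = 411
t[8] = -411 + 3*(-177) = -942
t[9] = -(-942) + 3*411 = 2175

2175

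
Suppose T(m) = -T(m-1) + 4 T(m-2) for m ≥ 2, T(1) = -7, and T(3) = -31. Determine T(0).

Let T(0) = v.
T(2) = 7 + 4v
T(3) = -35 - 4v
So -35 - 4v = -31, giving v = -1.

-1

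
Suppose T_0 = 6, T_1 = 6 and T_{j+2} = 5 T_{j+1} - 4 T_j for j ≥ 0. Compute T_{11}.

6

T_2 = 5*6 - 4*6 = 6
T_3 = 5*6 - 4*6 = 6
T_4 = 5*6 - 4*6 = 6
T_5 = 5*6 - 4*6 = 6
T_6 = 5*6 - 4*6 = 6
T_7 = 5*6 - 4*6 = 6
T_8 = 5*6 - 4*6 = 6
T_9 = 5*6 - 4*6 = 6
T_{10} = 5*6 - 4*6 = 6
T_{11} = 5*6 - 4*6 = 6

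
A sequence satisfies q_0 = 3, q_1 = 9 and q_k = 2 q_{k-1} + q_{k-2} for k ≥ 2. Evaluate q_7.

q_2 = 2*9 + 3 = 21
q_3 = 2*21 + 9 = 51
q_4 = 2*51 + 21 = 123
q_5 = 2*123 + 51 = 297
q_6 = 2*297 + 123 = 717
q_7 = 2*717 + 297 = 1731

1731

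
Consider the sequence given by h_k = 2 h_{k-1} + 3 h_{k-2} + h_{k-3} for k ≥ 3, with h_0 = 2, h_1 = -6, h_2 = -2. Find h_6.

-508

h_3 = 2·(-2) + 3·(-6) + 2 = -20
h_4 = 2·(-20) + 3·(-2) + (-6) = -52
h_5 = 2·(-52) + 3·(-20) + (-2) = -166
h_6 = 2·(-166) + 3·(-52) + (-20) = -508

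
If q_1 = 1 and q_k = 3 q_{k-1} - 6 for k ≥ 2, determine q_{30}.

The fixed point is -6/(1 - 3) = 3, so q_k - 3 = 3(q_{k-1} - 3).
Hence q_k = -2·3^{k-1} + 3.
q_{30} = -2·3^{29} + 3 = -2·68630377364883 + 3 = -137260754729763.

-137260754729763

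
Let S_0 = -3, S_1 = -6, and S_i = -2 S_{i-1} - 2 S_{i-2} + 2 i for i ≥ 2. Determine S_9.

S_2 = -2·(-6) - 2·(-3) + 4 = 22
S_3 = -2·22 - 2·(-6) + 6 = -26
S_4 = -2·(-26) - 2·22 + 8 = 16
S_5 = -2·16 - 2·(-26) + 10 = 30
S_6 = -2·30 - 2·16 + 12 = -80
S_7 = -2·(-80) - 2·30 + 14 = 114
S_8 = -2·114 - 2·(-80) + 16 = -52
S_9 = -2·(-52) - 2·114 + 18 = -106

-106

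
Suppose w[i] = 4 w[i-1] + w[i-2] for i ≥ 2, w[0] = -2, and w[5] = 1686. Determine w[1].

Let w[1] = x.
w[2] = -2 + 4x
w[3] = -8 + 17x
w[4] = -34 + 72x
w[5] = -144 + 305x
So -144 + 305x = 1686, giving x = 6.

6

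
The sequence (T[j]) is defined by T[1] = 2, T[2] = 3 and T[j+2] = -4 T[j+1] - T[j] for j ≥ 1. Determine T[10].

143363

T[3] = -4(3) - 2 = -14
T[4] = -4(-14) - 3 = 53
T[5] = -4(53) - (-14) = -198
T[6] = -4(-198) - 53 = 739
T[7] = -4(739) - (-198) = -2758
T[8] = -4(-2758) - 739 = 10293
T[9] = -4(10293) - (-2758) = -38414
T[10] = -4(-38414) - 10293 = 143363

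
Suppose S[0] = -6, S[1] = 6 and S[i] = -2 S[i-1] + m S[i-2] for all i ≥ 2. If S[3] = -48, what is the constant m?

S[2] = -12 - 6m
S[3] = 24 + 18m
So 24 + 18m = -48, giving m = -4.

-4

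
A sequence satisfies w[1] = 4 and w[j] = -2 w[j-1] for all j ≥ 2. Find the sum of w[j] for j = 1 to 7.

172

w[2] = -2(4) = -8
w[3] = -2(-8) = 16
w[4] = -2(16) = -32
w[5] = -2(-32) = 64
w[6] = -2(64) = -128
w[7] = -2(-128) = 256
Sum = 4 + (-8) + 16 + (-32) + 64 + (-128) + 256 = 172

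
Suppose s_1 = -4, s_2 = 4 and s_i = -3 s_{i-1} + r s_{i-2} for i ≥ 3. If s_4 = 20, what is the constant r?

-1

s_3 = -12 - 4r
s_4 = 36 + 16r
So 36 + 16r = 20, giving r = -1.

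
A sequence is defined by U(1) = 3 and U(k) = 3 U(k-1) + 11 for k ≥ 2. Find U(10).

U(2) = 3·3 + 11 = 20
U(3) = 3·20 + 11 = 71
U(4) = 3·71 + 11 = 224
U(5) = 3·224 + 11 = 683
U(6) = 3·683 + 11 = 2060
U(7) = 3·2060 + 11 = 6191
U(8) = 3·6191 + 11 = 18584
U(9) = 3·18584 + 11 = 55763
U(10) = 3·55763 + 11 = 167300

167300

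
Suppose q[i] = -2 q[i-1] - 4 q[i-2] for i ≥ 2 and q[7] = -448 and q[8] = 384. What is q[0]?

2

Rearranging, q[i-2] = (q[i] + 2 q[i-1]) / -4.
q[6] = (384 + 2*(-448)) / -4 = -512/-4 = 128
q[5] = (-448 + 2*128) / -4 = -192/-4 = 48
q[4] = (128 + 2*48) / -4 = 224/-4 = -56
q[3] = (48 + 2*(-56)) / -4 = -64/-4 = 16
q[2] = (-56 + 2*16) / -4 = -24/-4 = 6
q[1] = (16 + 2*6) / -4 = 28/-4 = -7
q[0] = (6 + 2*(-7)) / -4 = -8/-4 = 2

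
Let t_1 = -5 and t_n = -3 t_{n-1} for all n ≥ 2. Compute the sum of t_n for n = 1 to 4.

t_2 = -3*(-5) = 15
t_3 = -3*15 = -45
t_4 = -3*(-45) = 135
Sum = (-5) + 15 + (-45) + 135 = 100

100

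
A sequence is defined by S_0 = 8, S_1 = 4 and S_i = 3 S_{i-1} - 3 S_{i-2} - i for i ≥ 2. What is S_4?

-133

S_2 = 3(4) - 3(8) - 2 = -14
S_3 = 3(-14) - 3(4) - 3 = -57
S_4 = 3(-57) - 3(-14) - 4 = -133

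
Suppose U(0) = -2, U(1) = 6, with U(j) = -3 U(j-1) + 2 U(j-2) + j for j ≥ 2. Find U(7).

11873

U(2) = -3(6) + 2(-2) + 2 = -20
U(3) = -3(-20) + 2(6) + 3 = 75
U(4) = -3(75) + 2(-20) + 4 = -261
U(5) = -3(-261) + 2(75) + 5 = 938
U(6) = -3(938) + 2(-261) + 6 = -3330
U(7) = -3(-3330) + 2(938) + 7 = 11873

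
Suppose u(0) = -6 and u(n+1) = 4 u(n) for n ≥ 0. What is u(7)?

-98304

u(1) = 4*(-6) = -24
u(2) = 4*(-24) = -96
u(3) = 4*(-96) = -384
u(4) = 4*(-384) = -1536
u(5) = 4*(-1536) = -6144
u(6) = 4*(-6144) = -24576
u(7) = 4*(-24576) = -98304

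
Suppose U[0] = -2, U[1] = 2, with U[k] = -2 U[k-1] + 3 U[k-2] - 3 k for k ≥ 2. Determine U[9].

26102

U[2] = -2·2 + 3·(-2) - 6 = -16
U[3] = -2·(-16) + 3·2 - 9 = 29
U[4] = -2·29 + 3·(-16) - 12 = -118
U[5] = -2·(-118) + 3·29 - 15 = 308
U[6] = -2·308 + 3·(-118) - 18 = -988
U[7] = -2·(-988) + 3·308 - 21 = 2879
U[8] = -2·2879 + 3·(-988) - 24 = -8746
U[9] = -2·(-8746) + 3·2879 - 27 = 26102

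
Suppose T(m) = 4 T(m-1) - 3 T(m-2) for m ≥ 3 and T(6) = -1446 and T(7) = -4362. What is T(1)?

Rearranging, T(m-2) = (T(m) - 4 T(m-1)) / -3.
T(5) = (-4362 - 4(-1446)) / -3 = 1422/-3 = -474
T(4) = (-1446 - 4(-474)) / -3 = 450/-3 = -150
T(3) = (-474 - 4(-150)) / -3 = 126/-3 = -42
T(2) = (-150 - 4(-42)) / -3 = 18/-3 = -6
T(1) = (-42 - 4(-6)) / -3 = -18/-3 = 6

6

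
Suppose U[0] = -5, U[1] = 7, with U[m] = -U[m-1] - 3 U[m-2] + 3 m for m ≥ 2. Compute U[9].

208

U[2] = -7 - 3*(-5) + 6 = 14
U[3] = -14 - 3*7 + 9 = -26
U[4] = -(-26) - 3*14 + 12 = -4
U[5] = -(-4) - 3*(-26) + 15 = 97
U[6] = -97 - 3*(-4) + 18 = -67
U[7] = -(-67) - 3*97 + 21 = -203
U[8] = -(-203) - 3*(-67) + 24 = 428
U[9] = -428 - 3*(-203) + 27 = 208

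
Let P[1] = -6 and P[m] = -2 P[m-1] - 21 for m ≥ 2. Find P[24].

The fixed point is -21/(1 + 2) = -7, so P[m] + 7 = -2(P[m-1] + 7).
Hence P[m] = 1·(-2)^{m-1} - 7.
P[24] = 1·(-2)^{23} - 7 = 1·-8388608 - 7 = -8388615.

-8388615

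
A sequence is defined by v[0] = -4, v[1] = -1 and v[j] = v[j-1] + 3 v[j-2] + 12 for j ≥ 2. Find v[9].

1520

v[2] = (-1) + 3(-4) + 12 = -1
v[3] = (-1) + 3(-1) + 12 = 8
v[4] = 8 + 3(-1) + 12 = 17
v[5] = 17 + 3(8) + 12 = 53
v[6] = 53 + 3(17) + 12 = 116
v[7] = 116 + 3(53) + 12 = 287
v[8] = 287 + 3(116) + 12 = 647
v[9] = 647 + 3(287) + 12 = 1520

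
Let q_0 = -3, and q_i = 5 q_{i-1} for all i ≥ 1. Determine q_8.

q_1 = 5(-3) = -15
q_2 = 5(-15) = -75
q_3 = 5(-75) = -375
q_4 = 5(-375) = -1875
q_5 = 5(-1875) = -9375
q_6 = 5(-9375) = -46875
q_7 = 5(-46875) = -234375
q_8 = 5(-234375) = -1171875

-1171875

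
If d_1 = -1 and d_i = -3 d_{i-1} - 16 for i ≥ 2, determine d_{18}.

-387420493

The fixed point is -16/(1 + 3) = -4, so d_i + 4 = -3(d_{i-1} + 4).
Hence d_i = 3·(-3)^{i-1} - 4.
d_{18} = 3·(-3)^{17} - 4 = 3·-129140163 - 4 = -387420493.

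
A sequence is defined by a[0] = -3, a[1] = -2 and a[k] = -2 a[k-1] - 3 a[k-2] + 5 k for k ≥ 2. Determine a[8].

a[2] = -2·(-2) - 3·(-3) + 10 = 23
a[3] = -2·23 - 3·(-2) + 15 = -25
a[4] = -2·(-25) - 3·23 + 20 = 1
a[5] = -2·1 - 3·(-25) + 25 = 98
a[6] = -2·98 - 3·1 + 30 = -169
a[7] = -2·(-169) - 3·98 + 35 = 79
a[8] = -2·79 - 3·(-169) + 40 = 389

389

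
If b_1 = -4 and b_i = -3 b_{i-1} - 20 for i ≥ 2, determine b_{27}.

The fixed point is -20/(1 + 3) = -5, so b_i + 5 = -3(b_{i-1} + 5).
Hence b_i = 1·(-3)^{i-1} - 5.
b_{27} = 1·(-3)^{26} - 5 = 1·2541865828329 - 5 = 2541865828324.

2541865828324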